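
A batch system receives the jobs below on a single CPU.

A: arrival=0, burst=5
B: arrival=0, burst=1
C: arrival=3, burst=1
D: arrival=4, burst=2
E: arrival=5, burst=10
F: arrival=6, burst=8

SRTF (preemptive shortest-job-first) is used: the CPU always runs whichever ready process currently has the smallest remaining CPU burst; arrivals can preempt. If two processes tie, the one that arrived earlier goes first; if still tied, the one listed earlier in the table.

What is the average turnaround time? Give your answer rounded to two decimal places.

7.67

Gantt: | B 0-1 | A 1-3 | C 3-4 | D 4-6 | A 6-9 | F 9-17 | E 17-27 |
Completion: A=9  B=1  C=4  D=6  E=27  F=17
Turnaround times: A=9, B=1, C=1, D=2, E=22, F=11
Average turnaround = (9+1+1+2+22+11) / 6 = 46/6 = 7.67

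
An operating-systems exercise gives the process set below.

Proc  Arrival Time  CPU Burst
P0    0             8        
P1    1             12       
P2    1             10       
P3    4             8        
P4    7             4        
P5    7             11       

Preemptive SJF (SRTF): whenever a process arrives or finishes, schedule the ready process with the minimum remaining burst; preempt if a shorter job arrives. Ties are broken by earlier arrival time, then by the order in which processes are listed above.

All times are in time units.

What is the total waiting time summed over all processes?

91

Timeline: | P0 0-8 | P4 8-12 | P3 12-20 | P2 20-30 | P5 30-41 | P1 41-53 |
Completion: P0=8  P1=53  P2=30  P3=20  P4=12  P5=41
Turnaround (C−A): P0=8  P1=52  P2=29  P3=16  P4=5  P5=34
Waiting = turnaround − burst: P0=0, P1=40, P2=19, P3=8, P4=1, P5=23
Total waiting = 0 + 40 + 19 + 8 + 1 + 23 = 91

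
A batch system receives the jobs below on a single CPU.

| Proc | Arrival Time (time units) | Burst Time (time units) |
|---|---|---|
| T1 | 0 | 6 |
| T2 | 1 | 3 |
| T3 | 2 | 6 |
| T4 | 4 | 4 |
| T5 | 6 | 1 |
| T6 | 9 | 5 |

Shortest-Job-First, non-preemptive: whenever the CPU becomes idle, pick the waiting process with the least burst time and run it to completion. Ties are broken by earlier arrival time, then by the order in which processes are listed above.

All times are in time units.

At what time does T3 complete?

Timeline: | T1 0-6 | T5 6-7 | T2 7-10 | T4 10-14 | T6 14-19 | T3 19-25 |
Completion: T1=6  T2=10  T3=25  T4=14  T5=7  T6=19
Turnaround (C−A): T1=6  T2=9  T3=23  T4=10  T5=1  T6=10

25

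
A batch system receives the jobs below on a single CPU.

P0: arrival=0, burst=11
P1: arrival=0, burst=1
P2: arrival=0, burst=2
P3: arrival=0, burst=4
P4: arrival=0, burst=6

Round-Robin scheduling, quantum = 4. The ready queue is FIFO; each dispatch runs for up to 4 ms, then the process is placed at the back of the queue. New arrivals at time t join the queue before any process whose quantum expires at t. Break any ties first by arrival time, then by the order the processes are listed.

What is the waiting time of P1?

Timeline: | P0 0-4 | P1 4-5 | P2 5-7 | P3 7-11 | P4 11-15 | P0 15-19 | P4 19-21 | P0 21-24 |
Completion: P0=24  P1=5  P2=7  P3=11  P4=21
Turnaround (C−A): P0=24  P1=5  P2=7  P3=11  P4=21
Waiting(P1) = turnaround − burst = 5 − 1 = 4

4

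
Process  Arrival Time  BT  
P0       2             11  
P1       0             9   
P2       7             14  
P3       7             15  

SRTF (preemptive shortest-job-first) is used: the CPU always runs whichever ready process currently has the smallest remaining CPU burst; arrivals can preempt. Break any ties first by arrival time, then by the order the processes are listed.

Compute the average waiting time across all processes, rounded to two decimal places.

Timeline: | P1 0-9 | P0 9-20 | P2 20-34 | P3 34-49 |
Completion: P0=20  P1=9  P2=34  P3=49
Waiting times: P0=7, P1=0, P2=13, P3=27
Average waiting = (7+0+13+27) / 4 = 47/4 = 11.75

11.75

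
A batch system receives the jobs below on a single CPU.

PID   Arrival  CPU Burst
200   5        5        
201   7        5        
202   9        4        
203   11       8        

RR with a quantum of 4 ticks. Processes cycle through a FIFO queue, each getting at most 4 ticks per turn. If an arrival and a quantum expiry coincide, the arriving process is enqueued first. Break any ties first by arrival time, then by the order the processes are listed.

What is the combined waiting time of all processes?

31

Schedule: | idle 0-5 | 200 5-9 | 201 9-13 | 202 13-17 | 200 17-18 | 203 18-22 | 201 22-23 | 203 23-27 |
Completion: 200=18  201=23  202=17  203=27
Waiting = turnaround − burst: 200=8, 201=11, 202=4, 203=8
Total waiting = 8 + 11 + 4 + 8 = 31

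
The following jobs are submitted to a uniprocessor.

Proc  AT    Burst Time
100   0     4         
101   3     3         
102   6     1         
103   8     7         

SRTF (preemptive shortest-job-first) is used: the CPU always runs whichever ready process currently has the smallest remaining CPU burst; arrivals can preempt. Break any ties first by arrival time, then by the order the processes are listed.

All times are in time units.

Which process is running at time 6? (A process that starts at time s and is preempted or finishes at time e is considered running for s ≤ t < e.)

101

Gantt: | 100 0-4 | 101 4-7 | 102 7-8 | 103 8-15 |
Completion: 100=4  101=7  102=8  103=15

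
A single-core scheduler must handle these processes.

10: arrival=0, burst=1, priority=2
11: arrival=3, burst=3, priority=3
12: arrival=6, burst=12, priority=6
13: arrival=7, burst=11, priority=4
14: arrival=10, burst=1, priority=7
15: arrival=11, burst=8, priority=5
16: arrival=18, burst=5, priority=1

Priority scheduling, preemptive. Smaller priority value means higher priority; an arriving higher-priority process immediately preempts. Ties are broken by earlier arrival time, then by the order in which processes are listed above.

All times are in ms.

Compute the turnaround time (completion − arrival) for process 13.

11

Gantt: | 10 0-1 | idle 1-3 | 11 3-6 | 12 6-7 | 13 7-18 | 16 18-23 | 15 23-31 | 12 31-42 | 14 42-43 |
Completion: 10=1  11=6  12=42  13=18  14=43  15=31  16=23
Turnaround (C−A): 10=1  11=3  12=36  13=11  14=33  15=20  16=5
Turnaround(13) = completion − arrival = 18 − 7 = 11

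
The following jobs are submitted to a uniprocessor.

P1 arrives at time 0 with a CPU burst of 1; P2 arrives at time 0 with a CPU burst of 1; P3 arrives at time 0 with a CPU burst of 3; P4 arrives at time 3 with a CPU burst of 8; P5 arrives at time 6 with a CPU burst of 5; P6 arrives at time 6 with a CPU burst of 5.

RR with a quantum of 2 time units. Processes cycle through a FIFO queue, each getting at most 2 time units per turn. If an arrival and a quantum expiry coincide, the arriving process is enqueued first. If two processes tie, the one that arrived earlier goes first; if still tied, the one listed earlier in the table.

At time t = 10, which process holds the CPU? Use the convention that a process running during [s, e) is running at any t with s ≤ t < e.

Timeline: | P1 0-1 | P2 1-2 | P3 2-4 | P4 4-6 | P3 6-7 | P5 7-9 | P6 9-11 | P4 11-13 | P5 13-15 | P6 15-17 | P4 17-19 | P5 19-20 | P6 20-21 | P4 21-23 |
Completion: P1=1  P2=2  P3=7  P4=23  P5=20  P6=21
Turnaround (C−A): P1=1  P2=2  P3=7  P4=20  P5=14  P6=15

P6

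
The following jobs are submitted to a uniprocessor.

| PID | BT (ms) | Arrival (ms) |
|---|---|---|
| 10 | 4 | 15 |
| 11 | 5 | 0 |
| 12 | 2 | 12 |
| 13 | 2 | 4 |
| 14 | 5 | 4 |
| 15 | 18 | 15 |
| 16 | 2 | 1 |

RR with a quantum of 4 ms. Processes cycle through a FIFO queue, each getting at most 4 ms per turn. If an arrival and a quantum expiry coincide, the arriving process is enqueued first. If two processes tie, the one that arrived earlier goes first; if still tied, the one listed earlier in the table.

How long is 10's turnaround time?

Schedule: | 11 0-4 | 16 4-6 | 13 6-8 | 14 8-12 | 11 12-13 | 12 13-15 | 14 15-16 | 10 16-20 | 15 20-38 |
Completion: 10=20  11=13  12=15  13=8  14=16  15=38  16=6
Turnaround (C−A): 10=5  11=13  12=3  13=4  14=12  15=23  16=5
Turnaround(10) = completion − arrival = 20 − 15 = 5

5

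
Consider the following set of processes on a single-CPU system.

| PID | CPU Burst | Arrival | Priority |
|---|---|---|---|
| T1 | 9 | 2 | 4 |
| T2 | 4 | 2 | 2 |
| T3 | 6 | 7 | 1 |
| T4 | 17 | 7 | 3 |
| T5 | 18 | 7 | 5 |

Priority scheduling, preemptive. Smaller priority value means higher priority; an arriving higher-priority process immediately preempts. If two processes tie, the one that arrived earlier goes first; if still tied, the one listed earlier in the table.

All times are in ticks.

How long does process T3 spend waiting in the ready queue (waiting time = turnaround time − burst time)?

Schedule: | idle 0-2 | T2 2-6 | T1 6-7 | T3 7-13 | T4 13-30 | T1 30-38 | T5 38-56 |
Completion: T1=38  T2=6  T3=13  T4=30  T5=56
Waiting(T3) = turnaround − burst = 6 − 6 = 0

0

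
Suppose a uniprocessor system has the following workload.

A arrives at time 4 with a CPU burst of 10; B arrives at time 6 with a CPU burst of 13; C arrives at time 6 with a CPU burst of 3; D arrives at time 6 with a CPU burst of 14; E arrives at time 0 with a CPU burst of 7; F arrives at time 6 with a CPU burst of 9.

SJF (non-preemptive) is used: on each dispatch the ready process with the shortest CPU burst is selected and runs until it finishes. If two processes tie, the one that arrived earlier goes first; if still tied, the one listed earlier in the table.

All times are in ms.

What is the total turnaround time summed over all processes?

Timeline: | E 0-7 | C 7-10 | F 10-19 | A 19-29 | B 29-42 | D 42-56 |
Completion: A=29  B=42  C=10  D=56  E=7  F=19
Turnaround = completion − arrival: A=25, B=36, C=4, D=50, E=7, F=13
Total turnaround = 25 + 36 + 4 + 50 + 7 + 13 = 135

135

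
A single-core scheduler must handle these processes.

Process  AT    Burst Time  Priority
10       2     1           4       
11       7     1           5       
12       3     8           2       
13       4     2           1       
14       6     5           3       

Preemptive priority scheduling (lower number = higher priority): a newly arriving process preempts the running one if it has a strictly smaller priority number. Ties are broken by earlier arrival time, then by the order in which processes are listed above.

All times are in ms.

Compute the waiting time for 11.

Timeline: | idle 0-2 | 10 2-3 | 12 3-4 | 13 4-6 | 12 6-13 | 14 13-18 | 11 18-19 |
Completion: 10=3  11=19  12=13  13=6  14=18
Turnaround (C−A): 10=1  11=12  12=10  13=2  14=12
Waiting(11) = turnaround − burst = 12 − 1 = 11

11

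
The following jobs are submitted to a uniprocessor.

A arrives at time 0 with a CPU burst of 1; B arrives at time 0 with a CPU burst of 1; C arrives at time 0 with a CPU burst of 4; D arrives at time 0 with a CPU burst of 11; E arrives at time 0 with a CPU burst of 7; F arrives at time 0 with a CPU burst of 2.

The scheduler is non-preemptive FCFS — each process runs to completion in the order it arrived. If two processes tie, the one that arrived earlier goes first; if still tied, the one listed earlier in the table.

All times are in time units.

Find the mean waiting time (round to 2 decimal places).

Gantt: | A 0-1 | B 1-2 | C 2-6 | D 6-17 | E 17-24 | F 24-26 |
Completion: A=1  B=2  C=6  D=17  E=24  F=26
Turnaround (C−A): A=1  B=2  C=6  D=17  E=24  F=26
Waiting times: A=0, B=1, C=2, D=6, E=17, F=24
Average waiting = (0+1+2+6+17+24) / 6 = 50/6 = 8.33

8.33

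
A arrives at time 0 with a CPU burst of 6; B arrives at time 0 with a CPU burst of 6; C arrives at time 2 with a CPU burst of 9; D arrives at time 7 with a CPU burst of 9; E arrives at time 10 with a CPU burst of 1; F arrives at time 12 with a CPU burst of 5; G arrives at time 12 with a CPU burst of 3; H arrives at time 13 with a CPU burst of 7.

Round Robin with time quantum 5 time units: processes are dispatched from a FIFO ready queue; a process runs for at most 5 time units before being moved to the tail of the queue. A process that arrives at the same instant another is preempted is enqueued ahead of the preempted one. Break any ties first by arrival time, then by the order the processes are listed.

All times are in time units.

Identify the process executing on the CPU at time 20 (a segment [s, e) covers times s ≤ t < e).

D

Schedule: | A 0-5 | B 5-10 | C 10-15 | A 15-16 | D 16-21 | E 21-22 | B 22-23 | F 23-28 | G 28-31 | H 31-36 | C 36-40 | D 40-44 | H 44-46 |
Completion: A=16  B=23  C=40  D=44  E=22  F=28  G=31  H=46
Turnaround (C−A): A=16  B=23  C=38  D=37  E=12  F=16  G=19  H=33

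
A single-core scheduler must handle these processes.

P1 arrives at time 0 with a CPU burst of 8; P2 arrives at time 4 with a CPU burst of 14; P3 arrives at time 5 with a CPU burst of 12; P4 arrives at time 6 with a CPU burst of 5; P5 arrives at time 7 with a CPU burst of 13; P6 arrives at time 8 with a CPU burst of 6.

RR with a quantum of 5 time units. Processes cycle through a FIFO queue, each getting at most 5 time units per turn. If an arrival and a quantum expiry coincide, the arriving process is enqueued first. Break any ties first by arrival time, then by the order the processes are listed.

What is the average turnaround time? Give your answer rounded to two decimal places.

37.67

Schedule: | P1 0-5 | P2 5-10 | P3 10-15 | P1 15-18 | P4 18-23 | P5 23-28 | P6 28-33 | P2 33-38 | P3 38-43 | P5 43-48 | P6 48-49 | P2 49-53 | P3 53-55 | P5 55-58 |
Completion: P1=18  P2=53  P3=55  P4=23  P5=58  P6=49
Turnaround (C−A): P1=18  P2=49  P3=50  P4=17  P5=51  P6=41
Turnaround times: P1=18, P2=49, P3=50, P4=17, P5=51, P6=41
Average turnaround = (18+49+50+17+51+41) / 6 = 226/6 = 37.67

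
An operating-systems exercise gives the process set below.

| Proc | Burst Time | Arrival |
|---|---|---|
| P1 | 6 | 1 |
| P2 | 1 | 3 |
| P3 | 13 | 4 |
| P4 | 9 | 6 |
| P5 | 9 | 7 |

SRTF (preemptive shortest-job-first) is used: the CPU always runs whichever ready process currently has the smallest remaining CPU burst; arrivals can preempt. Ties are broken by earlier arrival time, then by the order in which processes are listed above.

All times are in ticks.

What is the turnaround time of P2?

1

Gantt: | idle 0-1 | P1 1-3 | P2 3-4 | P1 4-8 | P4 8-17 | P5 17-26 | P3 26-39 |
Completion: P1=8  P2=4  P3=39  P4=17  P5=26
Turnaround(P2) = completion − arrival = 4 − 3 = 1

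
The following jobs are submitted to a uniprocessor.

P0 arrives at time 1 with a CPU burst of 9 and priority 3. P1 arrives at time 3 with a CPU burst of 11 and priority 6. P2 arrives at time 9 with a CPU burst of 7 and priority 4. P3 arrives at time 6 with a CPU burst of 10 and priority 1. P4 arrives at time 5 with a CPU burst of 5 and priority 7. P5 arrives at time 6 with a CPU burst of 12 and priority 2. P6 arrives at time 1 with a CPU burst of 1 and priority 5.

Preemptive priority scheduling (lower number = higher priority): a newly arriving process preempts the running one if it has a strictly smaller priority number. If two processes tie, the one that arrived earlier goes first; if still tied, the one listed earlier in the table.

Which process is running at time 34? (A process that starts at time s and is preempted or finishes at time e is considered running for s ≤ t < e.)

Gantt: | idle 0-1 | P0 1-6 | P3 6-16 | P5 16-28 | P0 28-32 | P2 32-39 | P6 39-40 | P1 40-51 | P4 51-56 |
Completion: P0=32  P1=51  P2=39  P3=16  P4=56  P5=28  P6=40
Turnaround (C−A): P0=31  P1=48  P2=30  P3=10  P4=51  P5=22  P6=39

P2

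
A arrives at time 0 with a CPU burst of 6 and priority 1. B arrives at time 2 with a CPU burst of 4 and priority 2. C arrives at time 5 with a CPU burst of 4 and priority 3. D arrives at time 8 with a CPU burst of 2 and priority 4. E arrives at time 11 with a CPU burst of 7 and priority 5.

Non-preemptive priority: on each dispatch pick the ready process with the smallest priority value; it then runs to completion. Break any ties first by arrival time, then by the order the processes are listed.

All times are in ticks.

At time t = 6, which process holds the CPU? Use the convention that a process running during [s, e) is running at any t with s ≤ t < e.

Schedule: | A 0-6 | B 6-10 | C 10-14 | D 14-16 | E 16-23 |
Completion: A=6  B=10  C=14  D=16  E=23
Turnaround (C−A): A=6  B=8  C=9  D=8  E=12

B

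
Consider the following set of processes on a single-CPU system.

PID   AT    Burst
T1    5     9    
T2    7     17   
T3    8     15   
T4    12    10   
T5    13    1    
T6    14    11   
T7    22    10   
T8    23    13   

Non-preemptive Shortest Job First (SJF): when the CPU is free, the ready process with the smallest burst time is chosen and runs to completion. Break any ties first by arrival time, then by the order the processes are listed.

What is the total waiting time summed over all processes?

169

Schedule: | idle 0-5 | T1 5-14 | T5 14-15 | T4 15-25 | T7 25-35 | T6 35-46 | T8 46-59 | T3 59-74 | T2 74-91 |
Completion: T1=14  T2=91  T3=74  T4=25  T5=15  T6=46  T7=35  T8=59
Turnaround (C−A): T1=9  T2=84  T3=66  T4=13  T5=2  T6=32  T7=13  T8=36
Waiting = turnaround − burst: T1=0, T2=67, T3=51, T4=3, T5=1, T6=21, T7=3, T8=23
Total waiting = 0 + 67 + 51 + 3 + 1 + 21 + 3 + 23 = 169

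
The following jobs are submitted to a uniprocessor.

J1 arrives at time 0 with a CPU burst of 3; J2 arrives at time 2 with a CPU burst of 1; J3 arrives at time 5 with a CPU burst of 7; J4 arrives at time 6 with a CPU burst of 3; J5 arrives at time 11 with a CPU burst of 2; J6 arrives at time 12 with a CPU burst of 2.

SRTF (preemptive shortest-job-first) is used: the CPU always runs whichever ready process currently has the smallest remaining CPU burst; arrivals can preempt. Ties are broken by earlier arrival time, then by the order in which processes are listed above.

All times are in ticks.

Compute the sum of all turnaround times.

Gantt: | J1 0-3 | J2 3-4 | idle 4-5 | J3 5-6 | J4 6-9 | J3 9-11 | J5 11-13 | J6 13-15 | J3 15-19 |
Completion: J1=3  J2=4  J3=19  J4=9  J5=13  J6=15
Turnaround = completion − arrival: J1=3, J2=2, J3=14, J4=3, J5=2, J6=3
Total turnaround = 3 + 2 + 14 + 3 + 2 + 3 = 27

27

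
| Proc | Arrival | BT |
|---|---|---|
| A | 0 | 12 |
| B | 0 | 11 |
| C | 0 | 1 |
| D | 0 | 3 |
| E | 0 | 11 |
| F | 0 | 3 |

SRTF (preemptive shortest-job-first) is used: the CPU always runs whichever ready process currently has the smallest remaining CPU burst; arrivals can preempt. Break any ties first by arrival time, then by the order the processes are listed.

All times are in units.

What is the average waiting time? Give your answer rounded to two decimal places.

9.83

Schedule: | C 0-1 | D 1-4 | F 4-7 | B 7-18 | E 18-29 | A 29-41 |
Completion: A=41  B=18  C=1  D=4  E=29  F=7
Waiting times: A=29, B=7, C=0, D=1, E=18, F=4
Average waiting = (29+7+0+1+18+4) / 6 = 59/6 = 9.83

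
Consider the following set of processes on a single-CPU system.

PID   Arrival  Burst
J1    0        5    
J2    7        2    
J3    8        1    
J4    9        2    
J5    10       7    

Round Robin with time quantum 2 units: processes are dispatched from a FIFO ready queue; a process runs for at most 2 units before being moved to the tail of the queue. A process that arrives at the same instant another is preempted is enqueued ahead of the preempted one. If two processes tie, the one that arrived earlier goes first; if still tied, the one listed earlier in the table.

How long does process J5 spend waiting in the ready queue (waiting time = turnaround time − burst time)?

Gantt: | J1 0-5 | idle 5-7 | J2 7-9 | J3 9-10 | J4 10-12 | J5 12-19 |
Completion: J1=5  J2=9  J3=10  J4=12  J5=19
Turnaround (C−A): J1=5  J2=2  J3=2  J4=3  J5=9
Waiting(J5) = turnaround − burst = 9 − 7 = 2

2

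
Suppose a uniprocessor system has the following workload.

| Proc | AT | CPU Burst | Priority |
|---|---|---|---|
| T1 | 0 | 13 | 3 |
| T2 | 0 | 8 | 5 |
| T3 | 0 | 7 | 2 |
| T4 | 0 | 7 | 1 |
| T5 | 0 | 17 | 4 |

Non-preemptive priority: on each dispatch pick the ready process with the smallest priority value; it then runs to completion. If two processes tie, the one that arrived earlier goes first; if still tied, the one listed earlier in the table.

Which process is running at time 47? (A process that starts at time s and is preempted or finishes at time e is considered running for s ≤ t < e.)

T2

Schedule: | T4 0-7 | T3 7-14 | T1 14-27 | T5 27-44 | T2 44-52 |
Completion: T1=27  T2=52  T3=14  T4=7  T5=44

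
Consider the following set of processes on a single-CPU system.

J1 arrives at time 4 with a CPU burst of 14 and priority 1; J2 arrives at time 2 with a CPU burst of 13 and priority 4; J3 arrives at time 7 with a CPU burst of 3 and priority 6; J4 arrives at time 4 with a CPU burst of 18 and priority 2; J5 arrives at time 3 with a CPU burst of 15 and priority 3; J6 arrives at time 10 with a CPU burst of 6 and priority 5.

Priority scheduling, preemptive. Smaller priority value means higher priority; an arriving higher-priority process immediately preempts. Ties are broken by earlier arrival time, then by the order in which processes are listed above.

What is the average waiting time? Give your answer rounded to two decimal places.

Timeline: | idle 0-2 | J2 2-3 | J5 3-4 | J1 4-18 | J4 18-36 | J5 36-50 | J2 50-62 | J6 62-68 | J3 68-71 |
Completion: J1=18  J2=62  J3=71  J4=36  J5=50  J6=68
Waiting times: J1=0, J2=47, J3=61, J4=14, J5=32, J6=52
Average waiting = (0+47+61+14+32+52) / 6 = 206/6 = 34.33

34.33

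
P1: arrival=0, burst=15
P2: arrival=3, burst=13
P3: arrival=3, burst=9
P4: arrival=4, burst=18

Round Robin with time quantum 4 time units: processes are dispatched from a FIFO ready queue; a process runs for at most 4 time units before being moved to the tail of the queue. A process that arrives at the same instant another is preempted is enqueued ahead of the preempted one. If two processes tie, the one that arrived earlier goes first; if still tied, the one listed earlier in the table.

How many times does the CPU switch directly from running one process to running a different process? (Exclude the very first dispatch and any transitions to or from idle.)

Timeline: | P1 0-4 | P2 4-8 | P3 8-12 | P4 12-16 | P1 16-20 | P2 20-24 | P3 24-28 | P4 28-32 | P1 32-36 | P2 36-40 | P3 40-41 | P4 41-45 | P1 45-48 | P2 48-49 | P4 49-55 |
Completion: P1=48  P2=49  P3=41  P4=55

14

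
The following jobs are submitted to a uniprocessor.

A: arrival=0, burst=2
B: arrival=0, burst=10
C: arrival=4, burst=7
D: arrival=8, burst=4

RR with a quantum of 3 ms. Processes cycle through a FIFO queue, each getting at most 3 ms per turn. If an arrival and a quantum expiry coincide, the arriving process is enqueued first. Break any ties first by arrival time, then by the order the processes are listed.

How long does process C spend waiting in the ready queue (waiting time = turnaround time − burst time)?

11

Schedule: | A 0-2 | B 2-5 | C 5-8 | B 8-11 | D 11-14 | C 14-17 | B 17-20 | D 20-21 | C 21-22 | B 22-23 |
Completion: A=2  B=23  C=22  D=21
Turnaround (C−A): A=2  B=23  C=18  D=13
Waiting(C) = turnaround − burst = 18 − 7 = 11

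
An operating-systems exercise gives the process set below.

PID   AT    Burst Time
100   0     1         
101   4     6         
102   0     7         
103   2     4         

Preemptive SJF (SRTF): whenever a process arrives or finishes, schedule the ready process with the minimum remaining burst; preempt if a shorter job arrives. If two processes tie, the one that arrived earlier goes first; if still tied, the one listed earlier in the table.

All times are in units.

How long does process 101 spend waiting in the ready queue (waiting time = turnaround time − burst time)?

8

Schedule: | 100 0-1 | 102 1-2 | 103 2-6 | 102 6-12 | 101 12-18 |
Completion: 100=1  101=18  102=12  103=6
Waiting(101) = turnaround − burst = 14 − 6 = 8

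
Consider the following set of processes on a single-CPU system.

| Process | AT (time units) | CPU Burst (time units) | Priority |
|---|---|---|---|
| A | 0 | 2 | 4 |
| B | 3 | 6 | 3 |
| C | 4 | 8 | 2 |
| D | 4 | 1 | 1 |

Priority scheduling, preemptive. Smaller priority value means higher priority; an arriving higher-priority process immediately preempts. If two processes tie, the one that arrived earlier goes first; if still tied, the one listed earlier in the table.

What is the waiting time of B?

9

Schedule: | A 0-2 | idle 2-3 | B 3-4 | D 4-5 | C 5-13 | B 13-18 |
Completion: A=2  B=18  C=13  D=5
Waiting(B) = turnaround − burst = 15 − 6 = 9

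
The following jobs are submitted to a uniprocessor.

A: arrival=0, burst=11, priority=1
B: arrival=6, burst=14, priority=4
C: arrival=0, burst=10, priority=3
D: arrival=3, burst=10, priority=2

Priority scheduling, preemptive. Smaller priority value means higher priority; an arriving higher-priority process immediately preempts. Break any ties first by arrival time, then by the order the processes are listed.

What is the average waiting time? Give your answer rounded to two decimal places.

Gantt: | A 0-11 | D 11-21 | C 21-31 | B 31-45 |
Completion: A=11  B=45  C=31  D=21
Waiting times: A=0, B=25, C=21, D=8
Average waiting = (0+25+21+8) / 4 = 54/4 = 13.50

13.50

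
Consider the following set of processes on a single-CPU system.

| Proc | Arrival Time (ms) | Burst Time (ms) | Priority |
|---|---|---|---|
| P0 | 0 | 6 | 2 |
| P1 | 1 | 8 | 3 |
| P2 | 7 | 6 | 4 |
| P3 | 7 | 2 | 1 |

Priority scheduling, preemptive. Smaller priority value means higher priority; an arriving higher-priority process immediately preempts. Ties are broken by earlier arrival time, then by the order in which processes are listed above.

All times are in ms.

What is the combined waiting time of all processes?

16

Timeline: | P0 0-6 | P1 6-7 | P3 7-9 | P1 9-16 | P2 16-22 |
Completion: P0=6  P1=16  P2=22  P3=9
Turnaround (C−A): P0=6  P1=15  P2=15  P3=2
Waiting = turnaround − burst: P0=0, P1=7, P2=9, P3=0
Total waiting = 0 + 7 + 9 + 0 = 16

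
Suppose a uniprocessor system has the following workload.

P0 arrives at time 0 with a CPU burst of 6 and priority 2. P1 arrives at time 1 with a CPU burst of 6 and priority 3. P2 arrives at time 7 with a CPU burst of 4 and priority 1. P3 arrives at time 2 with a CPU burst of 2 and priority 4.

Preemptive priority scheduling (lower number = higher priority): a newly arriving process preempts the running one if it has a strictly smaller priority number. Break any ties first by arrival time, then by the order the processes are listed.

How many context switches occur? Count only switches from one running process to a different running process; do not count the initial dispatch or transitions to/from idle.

4

Schedule: | P0 0-6 | P1 6-7 | P2 7-11 | P1 11-16 | P3 16-18 |
Completion: P0=6  P1=16  P2=11  P3=18
Turnaround (C−A): P0=6  P1=15  P2=4  P3=16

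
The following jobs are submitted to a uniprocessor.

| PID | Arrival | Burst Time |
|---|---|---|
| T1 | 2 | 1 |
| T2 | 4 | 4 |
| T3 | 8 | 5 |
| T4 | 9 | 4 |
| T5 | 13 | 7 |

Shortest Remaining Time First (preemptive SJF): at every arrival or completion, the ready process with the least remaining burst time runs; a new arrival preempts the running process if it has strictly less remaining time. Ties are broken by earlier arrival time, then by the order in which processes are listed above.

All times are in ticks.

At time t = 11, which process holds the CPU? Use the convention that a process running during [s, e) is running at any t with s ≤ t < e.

T3

Timeline: | idle 0-2 | T1 2-3 | idle 3-4 | T2 4-8 | T3 8-13 | T4 13-17 | T5 17-24 |
Completion: T1=3  T2=8  T3=13  T4=17  T5=24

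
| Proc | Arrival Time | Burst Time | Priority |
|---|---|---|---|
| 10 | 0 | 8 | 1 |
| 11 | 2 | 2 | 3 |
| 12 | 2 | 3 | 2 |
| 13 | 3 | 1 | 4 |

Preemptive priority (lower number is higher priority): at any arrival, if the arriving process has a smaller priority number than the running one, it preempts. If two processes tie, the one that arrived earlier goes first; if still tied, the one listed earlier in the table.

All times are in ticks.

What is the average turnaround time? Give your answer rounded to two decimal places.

9.75

Schedule: | 10 0-8 | 12 8-11 | 11 11-13 | 13 13-14 |
Completion: 10=8  11=13  12=11  13=14
Turnaround (C−A): 10=8  11=11  12=9  13=11
Turnaround times: 10=8, 11=11, 12=9, 13=11
Average turnaround = (8+11+9+11) / 4 = 39/4 = 9.75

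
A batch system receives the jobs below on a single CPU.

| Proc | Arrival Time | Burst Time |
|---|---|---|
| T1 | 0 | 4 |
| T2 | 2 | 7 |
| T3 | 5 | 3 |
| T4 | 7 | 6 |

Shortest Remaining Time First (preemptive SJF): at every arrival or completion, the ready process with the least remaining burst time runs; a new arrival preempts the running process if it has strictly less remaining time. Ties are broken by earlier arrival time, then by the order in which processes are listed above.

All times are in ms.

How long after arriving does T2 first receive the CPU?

2

Schedule: | T1 0-4 | T2 4-5 | T3 5-8 | T2 8-14 | T4 14-20 |
Completion: T1=4  T2=14  T3=8  T4=20
Turnaround (C−A): T1=4  T2=12  T3=3  T4=13
Response(T2) = first start − arrival = 4 − 2 = 2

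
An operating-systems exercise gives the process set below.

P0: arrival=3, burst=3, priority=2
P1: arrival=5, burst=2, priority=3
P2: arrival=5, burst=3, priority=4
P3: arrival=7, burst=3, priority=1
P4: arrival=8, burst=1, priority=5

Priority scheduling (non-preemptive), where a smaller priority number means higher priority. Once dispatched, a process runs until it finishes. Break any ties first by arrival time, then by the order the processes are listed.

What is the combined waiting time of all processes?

Gantt: | idle 0-3 | P0 3-6 | P1 6-8 | P3 8-11 | P2 11-14 | P4 14-15 |
Completion: P0=6  P1=8  P2=14  P3=11  P4=15
Turnaround (C−A): P0=3  P1=3  P2=9  P3=4  P4=7
Waiting = turnaround − burst: P0=0, P1=1, P2=6, P3=1, P4=6
Total waiting = 0 + 1 + 6 + 1 + 6 = 14

14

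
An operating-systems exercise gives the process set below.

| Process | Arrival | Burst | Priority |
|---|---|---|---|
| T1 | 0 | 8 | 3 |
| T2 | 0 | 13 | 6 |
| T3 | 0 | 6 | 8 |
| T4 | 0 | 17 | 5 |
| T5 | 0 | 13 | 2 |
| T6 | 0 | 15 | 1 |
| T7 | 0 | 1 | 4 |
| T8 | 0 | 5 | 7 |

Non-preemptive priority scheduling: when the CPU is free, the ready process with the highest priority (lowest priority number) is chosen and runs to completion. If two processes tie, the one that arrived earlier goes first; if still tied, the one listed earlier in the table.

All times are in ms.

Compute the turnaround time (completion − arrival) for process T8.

72

Schedule: | T6 0-15 | T5 15-28 | T1 28-36 | T7 36-37 | T4 37-54 | T2 54-67 | T8 67-72 | T3 72-78 |
Completion: T1=36  T2=67  T3=78  T4=54  T5=28  T6=15  T7=37  T8=72
Turnaround (C−A): T1=36  T2=67  T3=78  T4=54  T5=28  T6=15  T7=37  T8=72
Turnaround(T8) = completion − arrival = 72 − 0 = 72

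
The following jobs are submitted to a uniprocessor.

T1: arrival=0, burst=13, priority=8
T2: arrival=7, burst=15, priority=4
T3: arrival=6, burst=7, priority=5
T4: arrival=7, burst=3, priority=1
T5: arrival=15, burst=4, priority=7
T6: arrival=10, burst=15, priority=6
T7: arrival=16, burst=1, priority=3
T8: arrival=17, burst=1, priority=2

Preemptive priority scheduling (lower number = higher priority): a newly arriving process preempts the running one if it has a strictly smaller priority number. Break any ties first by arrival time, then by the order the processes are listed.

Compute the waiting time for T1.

Gantt: | T1 0-6 | T3 6-7 | T4 7-10 | T2 10-16 | T7 16-17 | T8 17-18 | T2 18-27 | T3 27-33 | T6 33-48 | T5 48-52 | T1 52-59 |
Completion: T1=59  T2=27  T3=33  T4=10  T5=52  T6=48  T7=17  T8=18
Turnaround (C−A): T1=59  T2=20  T3=27  T4=3  T5=37  T6=38  T7=1  T8=1
Waiting(T1) = turnaround − burst = 59 − 13 = 46

46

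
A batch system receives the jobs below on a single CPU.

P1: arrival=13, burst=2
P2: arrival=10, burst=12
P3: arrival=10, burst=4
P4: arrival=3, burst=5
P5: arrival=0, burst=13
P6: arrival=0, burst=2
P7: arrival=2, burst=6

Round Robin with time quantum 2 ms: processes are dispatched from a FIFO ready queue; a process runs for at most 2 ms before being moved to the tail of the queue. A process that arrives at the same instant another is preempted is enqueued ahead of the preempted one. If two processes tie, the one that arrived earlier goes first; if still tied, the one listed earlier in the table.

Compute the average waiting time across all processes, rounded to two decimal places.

Gantt: | P5 0-2 | P6 2-4 | P7 4-6 | P5 6-8 | P4 8-10 | P7 10-12 | P5 12-14 | P2 14-16 | P3 16-18 | P4 18-20 | P7 20-22 | P1 22-24 | P5 24-26 | P2 26-28 | P3 28-30 | P4 30-31 | P5 31-33 | P2 33-35 | P5 35-37 | P2 37-39 | P5 39-40 | P2 40-44 |
Completion: P1=24  P2=44  P3=30  P4=31  P5=40  P6=4  P7=22
Turnaround (C−A): P1=11  P2=34  P3=20  P4=28  P5=40  P6=4  P7=20
Waiting times: P1=9, P2=22, P3=16, P4=23, P5=27, P6=2, P7=14
Average waiting = (9+22+16+23+27+2+14) / 7 = 113/7 = 16.14

16.14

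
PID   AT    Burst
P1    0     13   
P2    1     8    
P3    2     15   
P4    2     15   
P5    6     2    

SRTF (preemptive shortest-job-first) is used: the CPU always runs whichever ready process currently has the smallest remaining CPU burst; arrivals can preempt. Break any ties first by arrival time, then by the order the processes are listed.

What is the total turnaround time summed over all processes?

Schedule: | P1 0-1 | P2 1-6 | P5 6-8 | P2 8-11 | P1 11-23 | P3 23-38 | P4 38-53 |
Completion: P1=23  P2=11  P3=38  P4=53  P5=8
Turnaround = completion − arrival: P1=23, P2=10, P3=36, P4=51, P5=2
Total turnaround = 23 + 10 + 36 + 51 + 2 = 122

122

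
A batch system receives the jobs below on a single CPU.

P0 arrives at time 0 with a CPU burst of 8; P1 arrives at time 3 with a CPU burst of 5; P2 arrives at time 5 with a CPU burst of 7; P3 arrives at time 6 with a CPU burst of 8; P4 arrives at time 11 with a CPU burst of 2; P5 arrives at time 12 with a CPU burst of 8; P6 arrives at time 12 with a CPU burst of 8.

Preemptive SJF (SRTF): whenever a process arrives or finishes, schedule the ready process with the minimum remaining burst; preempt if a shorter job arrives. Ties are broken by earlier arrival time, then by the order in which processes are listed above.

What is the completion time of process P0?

8

Schedule: | P0 0-8 | P1 8-13 | P4 13-15 | P2 15-22 | P3 22-30 | P5 30-38 | P6 38-46 |
Completion: P0=8  P1=13  P2=22  P3=30  P4=15  P5=38  P6=46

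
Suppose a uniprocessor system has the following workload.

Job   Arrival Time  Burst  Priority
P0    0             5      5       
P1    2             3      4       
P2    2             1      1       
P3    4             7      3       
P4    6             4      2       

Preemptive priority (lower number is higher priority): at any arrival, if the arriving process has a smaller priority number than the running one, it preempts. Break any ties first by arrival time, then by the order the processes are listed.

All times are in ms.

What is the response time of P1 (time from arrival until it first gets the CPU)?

1

Schedule: | P0 0-2 | P2 2-3 | P1 3-4 | P3 4-6 | P4 6-10 | P3 10-15 | P1 15-17 | P0 17-20 |
Completion: P0=20  P1=17  P2=3  P3=15  P4=10
Response(P1) = first start − arrival = 3 − 2 = 1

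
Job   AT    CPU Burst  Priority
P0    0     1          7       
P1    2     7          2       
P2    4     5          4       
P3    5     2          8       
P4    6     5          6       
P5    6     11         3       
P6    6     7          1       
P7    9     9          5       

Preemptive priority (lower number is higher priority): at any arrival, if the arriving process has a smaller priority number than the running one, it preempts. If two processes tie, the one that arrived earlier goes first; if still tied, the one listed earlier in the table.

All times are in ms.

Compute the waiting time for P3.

41

Schedule: | P0 0-1 | idle 1-2 | P1 2-6 | P6 6-13 | P1 13-16 | P5 16-27 | P2 27-32 | P7 32-41 | P4 41-46 | P3 46-48 |
Completion: P0=1  P1=16  P2=32  P3=48  P4=46  P5=27  P6=13  P7=41
Turnaround (C−A): P0=1  P1=14  P2=28  P3=43  P4=40  P5=21  P6=7  P7=32
Waiting(P3) = turnaround − burst = 43 − 2 = 41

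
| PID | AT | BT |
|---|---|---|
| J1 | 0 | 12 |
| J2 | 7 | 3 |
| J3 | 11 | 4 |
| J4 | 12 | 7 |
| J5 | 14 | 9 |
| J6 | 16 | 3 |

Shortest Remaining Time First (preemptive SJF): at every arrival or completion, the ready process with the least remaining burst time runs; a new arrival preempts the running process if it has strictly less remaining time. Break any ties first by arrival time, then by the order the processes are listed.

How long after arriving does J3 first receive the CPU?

4

Schedule: | J1 0-7 | J2 7-10 | J1 10-15 | J3 15-19 | J6 19-22 | J4 22-29 | J5 29-38 |
Completion: J1=15  J2=10  J3=19  J4=29  J5=38  J6=22
Response(J3) = first start − arrival = 15 − 11 = 4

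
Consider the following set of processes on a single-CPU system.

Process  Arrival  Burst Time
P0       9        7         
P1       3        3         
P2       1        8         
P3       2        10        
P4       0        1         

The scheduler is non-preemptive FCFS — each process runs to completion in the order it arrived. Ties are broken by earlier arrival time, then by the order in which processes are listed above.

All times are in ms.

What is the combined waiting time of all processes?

36

Timeline: | P4 0-1 | P2 1-9 | P3 9-19 | P1 19-22 | P0 22-29 |
Completion: P0=29  P1=22  P2=9  P3=19  P4=1
Waiting = turnaround − burst: P0=13, P1=16, P2=0, P3=7, P4=0
Total waiting = 13 + 16 + 0 + 7 + 0 = 36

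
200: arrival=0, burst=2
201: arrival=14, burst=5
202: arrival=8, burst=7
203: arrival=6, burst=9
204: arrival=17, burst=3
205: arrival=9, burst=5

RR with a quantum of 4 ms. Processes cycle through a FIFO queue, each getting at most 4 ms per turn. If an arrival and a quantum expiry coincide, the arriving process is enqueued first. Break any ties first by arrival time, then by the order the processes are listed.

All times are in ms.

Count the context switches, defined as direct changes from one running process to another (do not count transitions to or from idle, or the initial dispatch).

9

Timeline: | 200 0-2 | idle 2-6 | 203 6-10 | 202 10-14 | 205 14-18 | 203 18-22 | 201 22-26 | 202 26-29 | 204 29-32 | 205 32-33 | 203 33-34 | 201 34-35 |
Completion: 200=2  201=35  202=29  203=34  204=32  205=33
Turnaround (C−A): 200=2  201=21  202=21  203=28  204=15  205=24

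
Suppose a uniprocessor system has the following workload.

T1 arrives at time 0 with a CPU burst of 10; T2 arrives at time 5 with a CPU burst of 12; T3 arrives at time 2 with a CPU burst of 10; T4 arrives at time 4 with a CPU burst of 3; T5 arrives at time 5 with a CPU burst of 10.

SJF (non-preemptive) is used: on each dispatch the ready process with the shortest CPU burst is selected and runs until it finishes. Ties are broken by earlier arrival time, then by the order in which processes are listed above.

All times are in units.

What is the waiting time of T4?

Gantt: | T1 0-10 | T4 10-13 | T3 13-23 | T5 23-33 | T2 33-45 |
Completion: T1=10  T2=45  T3=23  T4=13  T5=33
Turnaround (C−A): T1=10  T2=40  T3=21  T4=9  T5=28
Waiting(T4) = turnaround − burst = 9 − 3 = 6

6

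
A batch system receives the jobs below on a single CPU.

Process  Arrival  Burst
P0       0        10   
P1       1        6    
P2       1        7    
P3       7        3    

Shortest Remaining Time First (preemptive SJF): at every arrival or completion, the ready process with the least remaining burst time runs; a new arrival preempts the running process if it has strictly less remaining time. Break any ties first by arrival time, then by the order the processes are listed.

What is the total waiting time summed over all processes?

25

Gantt: | P0 0-1 | P1 1-7 | P3 7-10 | P2 10-17 | P0 17-26 |
Completion: P0=26  P1=7  P2=17  P3=10
Waiting = turnaround − burst: P0=16, P1=0, P2=9, P3=0
Total waiting = 16 + 0 + 9 + 0 = 25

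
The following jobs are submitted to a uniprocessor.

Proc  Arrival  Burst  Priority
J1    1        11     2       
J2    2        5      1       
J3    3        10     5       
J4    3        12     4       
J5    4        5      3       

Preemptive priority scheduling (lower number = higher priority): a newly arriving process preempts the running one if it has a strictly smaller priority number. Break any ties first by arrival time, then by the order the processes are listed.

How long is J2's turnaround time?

5

Timeline: | idle 0-1 | J1 1-2 | J2 2-7 | J1 7-17 | J5 17-22 | J4 22-34 | J3 34-44 |
Completion: J1=17  J2=7  J3=44  J4=34  J5=22
Turnaround (C−A): J1=16  J2=5  J3=41  J4=31  J5=18
Turnaround(J2) = completion − arrival = 7 − 2 = 5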